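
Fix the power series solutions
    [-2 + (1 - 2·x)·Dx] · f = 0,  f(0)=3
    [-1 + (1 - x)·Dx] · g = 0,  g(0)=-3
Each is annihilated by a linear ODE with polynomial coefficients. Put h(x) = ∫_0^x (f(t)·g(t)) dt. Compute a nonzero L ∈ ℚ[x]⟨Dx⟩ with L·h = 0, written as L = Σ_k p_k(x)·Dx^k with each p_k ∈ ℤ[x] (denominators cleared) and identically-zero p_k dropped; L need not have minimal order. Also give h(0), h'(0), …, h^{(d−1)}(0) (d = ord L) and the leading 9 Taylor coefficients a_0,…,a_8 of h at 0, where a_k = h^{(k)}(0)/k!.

L = (-3 + 4·x)·Dx + (1 - 3·x + 2·x^2)·Dx^2  (order 2).
h: a_k = 0, -9, -27/2, -21, -135/4, -279/5, -189/2, -1143/7, -2295/8, …
ICs: h(0) = 0, h′(0) = -9.

f: a_k = 3, 6, 12, 24, 48, 96, 192, 384, 768, …
g: a_k = -3, -3, -3, -3, -3, -3, -3, -3, -3, …
f·g: L₀ = L_f ⊗_s L_g, ord ≤ 1·1.
∫: right-multiply L₀ by Dx.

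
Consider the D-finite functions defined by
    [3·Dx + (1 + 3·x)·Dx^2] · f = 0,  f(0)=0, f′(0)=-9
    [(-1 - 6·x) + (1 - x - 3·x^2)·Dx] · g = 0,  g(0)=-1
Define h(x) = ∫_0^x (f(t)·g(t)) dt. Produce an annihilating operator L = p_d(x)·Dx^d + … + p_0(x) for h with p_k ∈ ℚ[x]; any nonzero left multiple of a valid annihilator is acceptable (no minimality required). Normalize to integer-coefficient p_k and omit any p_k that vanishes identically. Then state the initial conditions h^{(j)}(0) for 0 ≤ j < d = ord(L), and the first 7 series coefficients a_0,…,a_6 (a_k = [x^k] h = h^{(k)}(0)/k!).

f: a_k = 0, -9, 27/2, -27, 243/4, -729/5, 729/2, …
g: a_k = -1, -1, -4, -7, -19, -40, -97, …
h₀=f·g: eliminate ⇒ L₀, order ≤ 2·1.
Integrate: L := L₀·Dx.
L = (9 + 36·x)·Dx + (-1 + 21·x + 45·x^2)·Dx^2 + (-1 - 2·x + 6·x^2 + 9·x^3)·Dx^3  (order 3).
h: a_k = 0, 0, 9/2, -3/2, 99/8, -99/20, 1797/40, …
ICs: h(0) = 0, h′(0) = 0, h′′(0) = 9.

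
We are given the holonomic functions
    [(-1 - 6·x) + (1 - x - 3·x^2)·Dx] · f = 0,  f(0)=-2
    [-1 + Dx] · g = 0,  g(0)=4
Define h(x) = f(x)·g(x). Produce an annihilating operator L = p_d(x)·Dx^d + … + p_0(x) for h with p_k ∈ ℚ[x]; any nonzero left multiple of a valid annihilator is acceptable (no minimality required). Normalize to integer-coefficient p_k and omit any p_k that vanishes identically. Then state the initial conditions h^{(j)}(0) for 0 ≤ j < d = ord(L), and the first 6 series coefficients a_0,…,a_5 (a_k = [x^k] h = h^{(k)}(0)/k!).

L = (2 + 5·x - 3·x^2) + (-1 + x + 3·x^2)·Dx  (order 1).
h: a_k = -8, -16, -44, -280/3, -677/3, -7586/15, …
ICs: h(0) = -8.

f: a_k = -2, -2, -8, -14, -38, -80, …
g: a_k = 4, 4, 2, 2/3, 1/6, 1/30, …
Product ⇒ symmetric product L₀, ord ≤ 1.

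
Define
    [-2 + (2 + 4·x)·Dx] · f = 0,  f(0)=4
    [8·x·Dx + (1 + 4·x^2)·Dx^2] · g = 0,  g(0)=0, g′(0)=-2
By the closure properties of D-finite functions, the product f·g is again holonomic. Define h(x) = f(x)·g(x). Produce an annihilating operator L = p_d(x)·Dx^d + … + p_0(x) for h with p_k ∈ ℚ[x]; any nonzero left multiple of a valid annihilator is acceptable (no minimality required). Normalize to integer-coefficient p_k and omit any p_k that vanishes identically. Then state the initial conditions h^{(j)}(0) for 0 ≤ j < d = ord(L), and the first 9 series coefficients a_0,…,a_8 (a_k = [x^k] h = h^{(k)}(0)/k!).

f: a_k = 4, 4, -2, 2, -5/2, 7/2, -21/4, 33/4, -429/32, …
g: a_k = 0, -2, 0, 8/3, 0, -32/5, 0, 128/7, 0, …
h₀=f·g: eliminate ⇒ L₀, order ≤ 1·2.
L = (3 - 8·x - 4·x^2) + (-2 + 4·x + 24·x^2 + 16·x^3)·Dx + (1 + 4·x + 8·x^2 + 16·x^3 + 16·x^4)·Dx^2  (order 2).
h: a_k = 0, -8, -8, 44/3, 20/3, -389/15, -409/15, 18853/210, 11167/210, …
ICs: h(0) = 0, h′(0) = -8.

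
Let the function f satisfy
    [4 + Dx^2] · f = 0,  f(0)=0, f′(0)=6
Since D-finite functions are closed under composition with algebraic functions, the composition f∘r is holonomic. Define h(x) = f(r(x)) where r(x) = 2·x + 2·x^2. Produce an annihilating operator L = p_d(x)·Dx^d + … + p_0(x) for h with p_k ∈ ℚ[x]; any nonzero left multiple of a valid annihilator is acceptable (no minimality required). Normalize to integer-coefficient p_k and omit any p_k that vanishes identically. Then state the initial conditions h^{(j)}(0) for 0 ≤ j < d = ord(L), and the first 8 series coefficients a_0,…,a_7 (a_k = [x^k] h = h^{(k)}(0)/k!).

L = (16 + 96·x + 192·x^2 + 128·x^3) - 2·Dx + (1 + 2·x)·Dx^2  (order 2).
h: a_k = 0, 12, 12, -32, -96, -352/5, 96, 25856/105, …
ICs: h(0) = 0, h′(0) = 12.

f: a_k = 0, 6, 0, -4, 0, 4/5, 0, -8/105, …
f∘r: x↦r, Dx↦Dx/r' in L_f ⇒ L₀.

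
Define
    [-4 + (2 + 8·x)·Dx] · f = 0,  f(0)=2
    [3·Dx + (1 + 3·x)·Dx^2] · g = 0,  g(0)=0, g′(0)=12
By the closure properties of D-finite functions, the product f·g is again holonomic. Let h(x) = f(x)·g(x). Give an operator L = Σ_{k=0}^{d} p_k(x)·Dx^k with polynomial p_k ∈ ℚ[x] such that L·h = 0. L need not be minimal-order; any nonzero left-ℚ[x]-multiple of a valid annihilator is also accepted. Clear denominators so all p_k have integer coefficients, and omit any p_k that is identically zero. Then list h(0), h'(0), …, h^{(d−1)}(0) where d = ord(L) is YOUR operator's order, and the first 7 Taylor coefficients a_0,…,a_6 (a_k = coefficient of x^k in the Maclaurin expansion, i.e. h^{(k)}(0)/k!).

L = (6 + 12·x) + (-1 - 4·x)·Dx + (1 + 11·x + 40·x^2 + 48·x^3)·Dx^2  (order 2).
h: a_k = 0, 24, 12, -48, 150, -2316/5, 7248/5, …
ICs: h(0) = 0, h′(0) = 24.

f: a_k = 2, 4, -4, 8, -20, 56, -168, …
g: a_k = 0, 12, -18, 36, -81, 972/5, -486, …
f·g: L₀ = L_f ⊗_s L_g, ord ≤ 1·2.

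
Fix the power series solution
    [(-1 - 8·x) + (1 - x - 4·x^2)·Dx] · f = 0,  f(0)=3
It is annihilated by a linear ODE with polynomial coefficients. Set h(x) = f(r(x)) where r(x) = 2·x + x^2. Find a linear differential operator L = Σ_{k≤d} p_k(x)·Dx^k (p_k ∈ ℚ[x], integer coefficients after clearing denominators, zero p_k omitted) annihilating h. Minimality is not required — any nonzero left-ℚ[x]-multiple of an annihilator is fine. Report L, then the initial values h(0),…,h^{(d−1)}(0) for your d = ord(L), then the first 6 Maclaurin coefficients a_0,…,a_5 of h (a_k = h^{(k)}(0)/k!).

L = (2 + 34·x + 48·x^2 + 16·x^3) + (-1 + 2·x + 17·x^2 + 16·x^3 + 4·x^4)·Dx  (order 1).
h: a_k = 3, 6, 63, 276, 1731, 9186, …
ICs: h(0) = 3.

f: a_k = 3, 3, 15, 27, 87, 195, …
Change of var in L_f (x↦r) gives L₀.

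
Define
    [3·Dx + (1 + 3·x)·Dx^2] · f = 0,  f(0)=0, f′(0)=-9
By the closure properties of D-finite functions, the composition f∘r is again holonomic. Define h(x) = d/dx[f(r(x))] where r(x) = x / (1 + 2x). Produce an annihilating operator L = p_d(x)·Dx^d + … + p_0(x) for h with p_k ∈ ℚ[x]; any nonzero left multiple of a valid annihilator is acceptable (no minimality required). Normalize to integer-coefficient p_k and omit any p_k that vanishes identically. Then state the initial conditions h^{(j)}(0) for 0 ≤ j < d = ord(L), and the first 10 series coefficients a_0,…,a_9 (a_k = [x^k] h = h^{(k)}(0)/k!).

L = (7 + 20·x) + (1 + 7·x + 10·x^2)·Dx  (order 1).
h: a_k = -9, 63, -351, 1827, -9279, 46683, -233991, 1171107, -5857839, 29293803, …
ICs: h(0) = -9.

f: a_k = 0, -9, 27/2, -27, 243/4, -729/5, 729/2, -6561/7, 19683/8, -6561, …
h₀=f(r): pull back L_f along r ⇒ L₀.
Differentiate: ansatz ord ≤ ord L₀ ⇒ L.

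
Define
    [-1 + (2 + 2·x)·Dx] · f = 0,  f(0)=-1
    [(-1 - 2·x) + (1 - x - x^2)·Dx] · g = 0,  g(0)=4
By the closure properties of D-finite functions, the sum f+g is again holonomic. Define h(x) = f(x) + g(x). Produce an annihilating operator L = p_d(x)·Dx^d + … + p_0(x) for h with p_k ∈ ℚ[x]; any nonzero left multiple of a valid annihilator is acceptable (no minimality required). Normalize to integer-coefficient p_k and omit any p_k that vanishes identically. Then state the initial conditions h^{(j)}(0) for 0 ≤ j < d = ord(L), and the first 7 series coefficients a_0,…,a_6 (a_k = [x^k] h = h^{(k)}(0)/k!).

L = (9 + 21·x + 21·x^2 + 10·x^3) + (-17 - 54·x - 87·x^2 - 74·x^3 - 25·x^4)·Dx + (2 + 14·x + 6·x^2 - 30·x^3 - 34·x^4 - 10·x^5)·Dx^2  (order 2).
h: a_k = 3, 7/2, 65/8, 191/16, 2565/128, 8185/256, 53269/1024, …
ICs: h(0) = 3, h′(0) = 7/2.

f: a_k = -1, -1/2, 1/8, -1/16, 5/128, -7/256, 21/1024, …
g: a_k = 4, 4, 8, 12, 20, 32, 52, …
Weyl lclm of L_f,L_g ⇒ L₀ (ord ≤ 2).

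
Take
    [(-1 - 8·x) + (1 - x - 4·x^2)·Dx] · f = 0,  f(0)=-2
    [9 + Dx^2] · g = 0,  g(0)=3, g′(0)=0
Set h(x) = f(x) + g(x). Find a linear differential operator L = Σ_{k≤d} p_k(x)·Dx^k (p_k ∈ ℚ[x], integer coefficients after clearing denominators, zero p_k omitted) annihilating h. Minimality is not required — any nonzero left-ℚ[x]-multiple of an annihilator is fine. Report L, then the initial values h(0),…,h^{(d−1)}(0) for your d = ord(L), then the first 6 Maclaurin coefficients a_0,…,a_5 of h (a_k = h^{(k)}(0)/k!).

L = (567 + 4806·x + 3321·x^2 + 9936·x^3 + 6480·x^4 + 10368·x^5) + (-171 + 117·x + 441·x^2 - 135·x^3 + 540·x^4 + 3888·x^5 + 5184·x^6)·Dx + (63 + 534·x + 369·x^2 + 1104·x^3 + 720·x^4 + 1152·x^5)·Dx^2 + (-19 + 13·x + 49·x^2 - 15·x^3 + 60·x^4 + 432·x^5 + 576·x^6)·Dx^3  (order 3).
h: a_k = 1, -2, -47/2, -18, -383/8, -130, …
ICs: h(0) = 1, h′(0) = -2, h′′(0) = -47.

f: a_k = -2, -2, -10, -18, -58, -130, …
g: a_k = 3, 0, -27/2, 0, 81/8, 0, …
Weyl lclm of L_f,L_g ⇒ L₀ (ord ≤ 3).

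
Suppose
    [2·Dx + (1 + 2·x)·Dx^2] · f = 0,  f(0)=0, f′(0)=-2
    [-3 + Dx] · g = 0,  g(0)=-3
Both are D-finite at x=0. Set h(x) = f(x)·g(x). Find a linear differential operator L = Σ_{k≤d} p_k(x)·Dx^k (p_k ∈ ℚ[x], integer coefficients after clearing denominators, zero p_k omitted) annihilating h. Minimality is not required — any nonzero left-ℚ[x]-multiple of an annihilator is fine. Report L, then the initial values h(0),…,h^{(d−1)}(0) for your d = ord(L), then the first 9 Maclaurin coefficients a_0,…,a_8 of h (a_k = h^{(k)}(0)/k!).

f: a_k = 0, -2, 2, -8/3, 4, -32/5, 32/3, -128/7, 32, …
g: a_k = -3, -9, -27/2, -27/2, -81/8, -243/40, -243/80, -729/560, -2187/4480, …
L₀ := L_f ⊗_s L_g (sym. prod.), ord ≤ 2.
L = (3 + 18·x) + (-4 - 12·x)·Dx + (1 + 2·x)·Dx^2  (order 2).
h: a_k = 0, 6, 12, 17, 12, 249/20, -1/2, 3411/280, -84/5, …
ICs: h(0) = 0, h′(0) = 6.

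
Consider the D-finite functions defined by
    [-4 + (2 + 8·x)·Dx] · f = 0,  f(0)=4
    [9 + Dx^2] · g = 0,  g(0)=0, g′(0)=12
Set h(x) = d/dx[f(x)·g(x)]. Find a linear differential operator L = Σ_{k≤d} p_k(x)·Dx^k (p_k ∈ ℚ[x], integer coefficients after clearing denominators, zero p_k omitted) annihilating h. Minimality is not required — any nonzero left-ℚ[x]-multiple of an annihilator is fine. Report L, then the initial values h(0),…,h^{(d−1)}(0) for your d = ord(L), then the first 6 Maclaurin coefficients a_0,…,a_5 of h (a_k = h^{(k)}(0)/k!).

L = (131 + 1392·x + 4512·x^2 + 6912·x^3 + 6912·x^4) + (4 - 80·x - 576·x^2 - 768·x^3)·Dx + (7 + 80·x + 352·x^2 + 768·x^3 + 768·x^4)·Dx^2  (order 2).
h: a_k = 48, 192, -504, 192, -1518, 33624/5, …
ICs: h(0) = 48, h′(0) = 192.

f: a_k = 4, 8, -8, 16, -40, 112, …
g: a_k = 0, 12, 0, -18, 0, 81/10, …
f·g: L₀ = L_f ⊗_s L_g, ord ≤ 1·2.
Differentiate: ansatz ord ≤ ord L₀ ⇒ L.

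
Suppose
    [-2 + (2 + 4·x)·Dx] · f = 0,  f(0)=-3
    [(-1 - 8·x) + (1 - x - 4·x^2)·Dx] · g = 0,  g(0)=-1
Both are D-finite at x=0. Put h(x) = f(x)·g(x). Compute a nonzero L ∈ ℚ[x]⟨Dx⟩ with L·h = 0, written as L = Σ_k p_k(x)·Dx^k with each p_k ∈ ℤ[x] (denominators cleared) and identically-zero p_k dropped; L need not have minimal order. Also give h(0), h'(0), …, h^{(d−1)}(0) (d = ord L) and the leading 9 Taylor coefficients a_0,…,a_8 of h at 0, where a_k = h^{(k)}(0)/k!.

L = (2 + 9·x + 12·x^2) + (-1 - x + 6·x^2 + 8·x^3)·Dx  (order 1).
h: a_k = 3, 6, 33/2, 42, 849/8, 1107/4, 11157/16, 3621/2, 587481/128, …
ICs: h(0) = 3.

f: a_k = -3, -3, 3/2, -3/2, 15/8, -21/8, 63/16, -99/16, 1287/128, …
g: a_k = -1, -1, -5, -9, -29, -65, -181, -441, -1165, …
L₀ := L_f ⊗_s L_g (sym. prod.), ord ≤ 1.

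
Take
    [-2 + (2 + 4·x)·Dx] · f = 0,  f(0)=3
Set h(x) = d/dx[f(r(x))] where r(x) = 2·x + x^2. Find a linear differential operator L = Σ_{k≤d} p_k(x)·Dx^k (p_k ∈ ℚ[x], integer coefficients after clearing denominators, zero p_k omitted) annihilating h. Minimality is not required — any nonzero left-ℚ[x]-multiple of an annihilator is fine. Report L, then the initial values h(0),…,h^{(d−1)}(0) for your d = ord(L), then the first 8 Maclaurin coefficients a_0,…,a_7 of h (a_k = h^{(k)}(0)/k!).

L = -1 + (-1 - 5·x - 6·x^2 - 2·x^3)·Dx  (order 1).
h: a_k = 6, -6, 18, -54, 165, -513, 1617, -5151, …
ICs: h(0) = 6.

f: a_k = 3, 3, -3/2, 3/2, -15/8, 21/8, -63/16, 99/16, …
f∘r: x↦r, Dx↦Dx/r' in L_f ⇒ L₀.
Differentiate: ansatz ord ≤ ord L₀ ⇒ L.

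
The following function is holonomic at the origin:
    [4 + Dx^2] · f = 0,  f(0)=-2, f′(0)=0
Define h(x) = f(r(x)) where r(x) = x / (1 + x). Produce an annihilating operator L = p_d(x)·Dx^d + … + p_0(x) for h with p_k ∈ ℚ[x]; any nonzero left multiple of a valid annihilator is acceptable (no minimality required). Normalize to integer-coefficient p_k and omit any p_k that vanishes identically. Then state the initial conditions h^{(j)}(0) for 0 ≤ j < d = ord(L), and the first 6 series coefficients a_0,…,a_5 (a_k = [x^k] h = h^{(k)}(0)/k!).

L = 4 + (2 + 6·x + 6·x^2 + 2·x^3)·Dx + (1 + 4·x + 6·x^2 + 4·x^3 + x^4)·Dx^2  (order 2).
h: a_k = -2, 0, 4, -8, 32/3, -32/3, …
ICs: h(0) = -2, h′(0) = 0.

f: a_k = -2, 0, 4, 0, -4/3, 0, …
f∘r: x↦r, Dx↦Dx/r' in L_f ⇒ L₀.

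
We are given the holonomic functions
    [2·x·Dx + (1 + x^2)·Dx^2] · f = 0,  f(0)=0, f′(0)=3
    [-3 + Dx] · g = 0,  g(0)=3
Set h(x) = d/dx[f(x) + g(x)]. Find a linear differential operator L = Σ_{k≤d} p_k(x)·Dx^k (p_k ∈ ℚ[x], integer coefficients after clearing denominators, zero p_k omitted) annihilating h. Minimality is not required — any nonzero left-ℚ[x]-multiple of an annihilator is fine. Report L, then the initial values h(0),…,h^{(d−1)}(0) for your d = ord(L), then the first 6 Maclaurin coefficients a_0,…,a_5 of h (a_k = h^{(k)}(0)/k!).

f: a_k = 0, 3, 0, -1, 0, 3/5, …
g: a_k = 3, 9, 27/2, 27/2, 81/8, 243/40, …
L₀ := lclm(L_f,L_g); ord L₀ ≤ 2+1.
h=h₀': d/dx-closure on L₀ ⇒ L.
L = (6 - 18·x - 18·x^2 - 18·x^3) + (-11 - 12·x^2 - 9·x^4)·Dx + (3 + 2·x + 6·x^2 + 2·x^3 + 3·x^4)·Dx^2  (order 2).
h: a_k = 12, 27, 75/2, 81/2, 267/8, 729/40, …
ICs: h(0) = 12, h′(0) = 27.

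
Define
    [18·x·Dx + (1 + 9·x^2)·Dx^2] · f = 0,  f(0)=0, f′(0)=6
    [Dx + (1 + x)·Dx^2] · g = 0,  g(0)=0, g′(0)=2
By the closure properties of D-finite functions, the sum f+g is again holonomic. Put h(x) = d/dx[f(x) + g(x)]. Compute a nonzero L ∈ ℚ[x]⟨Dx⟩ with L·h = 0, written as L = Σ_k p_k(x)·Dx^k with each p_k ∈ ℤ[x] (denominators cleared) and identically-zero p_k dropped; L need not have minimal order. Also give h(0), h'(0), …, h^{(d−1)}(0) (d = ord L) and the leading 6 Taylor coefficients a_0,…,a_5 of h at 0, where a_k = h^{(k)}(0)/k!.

f: a_k = 0, 6, 0, -18, 0, 486/5, …
g: a_k = 0, 2, -1, 2/3, -1/2, 2/5, …
L₀ := lclm(L_f,L_g); ord L₀ ≤ 2+2.
Differentiate: ansatz ord ≤ ord L₀ ⇒ L.
L = (-18 - 54·x + 486·x^2 + 162·x^3) + (-20 - 36·x + 432·x^2 + 972·x^3 + 324·x^4)·Dx + (-1 + 17·x + 18·x^2 + 162·x^3 + 243·x^4 + 81·x^5)·Dx^2  (order 2).
h: a_k = 8, -2, -52, -2, 488, -2, …
ICs: h(0) = 8, h′(0) = -2.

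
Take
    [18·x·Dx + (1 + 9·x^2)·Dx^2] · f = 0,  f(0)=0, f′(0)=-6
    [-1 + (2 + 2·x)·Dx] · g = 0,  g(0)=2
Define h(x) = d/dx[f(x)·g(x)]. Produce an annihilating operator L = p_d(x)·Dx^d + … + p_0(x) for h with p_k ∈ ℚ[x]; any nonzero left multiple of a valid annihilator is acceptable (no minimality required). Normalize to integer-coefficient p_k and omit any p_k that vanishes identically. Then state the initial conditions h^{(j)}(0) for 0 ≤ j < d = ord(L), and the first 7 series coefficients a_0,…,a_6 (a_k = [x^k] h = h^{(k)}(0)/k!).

f: a_k = 0, -6, 0, 18, 0, -486/5, 0, …
g: a_k = 2, 1, -1/4, 1/8, -5/64, 7/128, -21/512, …
h₀=f·g: eliminate ⇒ L₀, order ≤ 2·1.
Differentiate: ansatz ord ≤ ord L₀ ⇒ L.
L = (23 + 120·x - 570·x^2 - 648·x^3 - 81·x^4) + (52 + 220·x - 936·x^2 - 3048·x^3 - 2268·x^4 - 324·x^5)·Dx + (4 - 40·x - 68·x^2 - 432·x^3 - 948·x^4 - 648·x^5 - 108·x^6)·Dx^2  (order 2).
h: a_k = -12, -12, 225/2, 69, -31749/32, -91467/160, 11404773/1280, …
ICs: h(0) = -12, h′(0) = -12.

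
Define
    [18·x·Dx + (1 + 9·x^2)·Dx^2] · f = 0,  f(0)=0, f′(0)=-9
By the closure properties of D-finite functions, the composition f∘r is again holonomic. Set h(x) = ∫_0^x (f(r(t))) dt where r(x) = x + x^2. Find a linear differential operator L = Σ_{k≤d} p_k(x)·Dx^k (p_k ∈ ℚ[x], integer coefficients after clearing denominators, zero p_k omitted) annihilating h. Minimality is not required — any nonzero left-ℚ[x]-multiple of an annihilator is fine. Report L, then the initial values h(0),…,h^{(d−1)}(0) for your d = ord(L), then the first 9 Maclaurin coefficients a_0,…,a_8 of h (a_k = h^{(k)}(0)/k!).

f: a_k = 0, -9, 0, 27, 0, -729/5, 0, 6561/7, 0, …
f∘r: x↦r, Dx↦Dx/r' in L_f ⇒ L₀.
∫: right-multiply L₀ by Dx.
L = (-2 + 18·x + 72·x^2 + 108·x^3 + 54·x^4)·Dx^2 + (1 + 2·x + 9·x^2 + 36·x^3 + 45·x^4 + 18·x^5)·Dx^3  (order 3).
h: a_k = 0, 0, -9/2, -3, 27/4, 81/5, -54/5, -702/7, -3645/56, …
ICs: h(0) = 0, h′(0) = 0, h′′(0) = -9.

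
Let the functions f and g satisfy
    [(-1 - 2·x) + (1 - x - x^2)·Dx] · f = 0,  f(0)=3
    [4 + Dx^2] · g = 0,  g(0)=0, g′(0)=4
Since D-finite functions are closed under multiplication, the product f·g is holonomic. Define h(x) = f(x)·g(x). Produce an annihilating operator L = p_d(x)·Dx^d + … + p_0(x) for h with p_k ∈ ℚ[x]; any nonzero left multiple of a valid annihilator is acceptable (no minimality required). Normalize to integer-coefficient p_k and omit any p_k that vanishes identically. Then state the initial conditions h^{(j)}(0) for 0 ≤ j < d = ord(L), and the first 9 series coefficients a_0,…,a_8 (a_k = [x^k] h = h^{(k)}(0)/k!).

f: a_k = 3, 3, 6, 9, 15, 24, 39, 63, 102, …
g: a_k = 0, 4, 0, -8/3, 0, 8/15, 0, -16/315, 0, …
h₀=f·g: eliminate ⇒ L₀, order ≤ 1·2.
L = (-2 + 4·x + 4·x^2) + (2 + 4·x)·Dx + (-1 + x + x^2)·Dx^2  (order 2).
h: a_k = 0, 12, 12, 16, 28, 228/5, 368/5, 2500/21, 20228/105, …
ICs: h(0) = 0, h′(0) = 12.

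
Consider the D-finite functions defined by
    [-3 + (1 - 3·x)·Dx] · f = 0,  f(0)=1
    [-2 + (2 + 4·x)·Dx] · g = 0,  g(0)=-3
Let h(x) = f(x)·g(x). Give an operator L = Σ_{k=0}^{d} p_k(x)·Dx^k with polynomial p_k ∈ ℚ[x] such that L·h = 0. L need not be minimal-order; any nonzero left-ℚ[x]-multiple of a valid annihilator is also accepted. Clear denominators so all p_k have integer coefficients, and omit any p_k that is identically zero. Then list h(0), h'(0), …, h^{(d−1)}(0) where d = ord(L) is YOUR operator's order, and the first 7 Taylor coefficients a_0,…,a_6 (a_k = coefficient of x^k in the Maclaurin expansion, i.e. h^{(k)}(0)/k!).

f: a_k = 1, 3, 9, 27, 81, 243, 729, …
g: a_k = -3, -3, 3/2, -3/2, 15/8, -21/8, 63/16, …
Sym-product of L_f,L_g gives L₀ (≤ ord 1).
L = (4 + 3·x) + (-1 + x + 6·x^2)·Dx  (order 1).
h: a_k = -3, -12, -69/2, -105, -2505/8, -942, -45153/16, …
ICs: h(0) = -3.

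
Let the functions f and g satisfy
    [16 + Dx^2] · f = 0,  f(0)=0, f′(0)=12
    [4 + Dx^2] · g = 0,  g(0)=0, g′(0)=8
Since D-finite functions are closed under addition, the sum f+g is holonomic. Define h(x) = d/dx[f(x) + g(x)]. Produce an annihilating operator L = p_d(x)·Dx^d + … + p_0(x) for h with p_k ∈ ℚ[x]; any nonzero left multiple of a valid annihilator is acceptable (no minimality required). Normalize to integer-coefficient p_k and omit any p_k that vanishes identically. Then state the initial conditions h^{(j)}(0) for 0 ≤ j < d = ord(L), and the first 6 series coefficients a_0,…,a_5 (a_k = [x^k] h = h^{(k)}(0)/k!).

f: a_k = 0, 12, 0, -32, 0, 128/5, …
g: a_k = 0, 8, 0, -16/3, 0, 16/15, …
f+g: L₀ = lclm(L_f,L_g), ord ≤ 2+2.
h₀' ⇒ L via d/dx closure of L₀.
L = 64 + 20·Dx^2 + Dx^4  (order 4).
h: a_k = 20, 0, -112, 0, 400/3, 0, …
ICs: h(0) = 20, h′(0) = 0, h′′(0) = -224, h′′′(0) = 0.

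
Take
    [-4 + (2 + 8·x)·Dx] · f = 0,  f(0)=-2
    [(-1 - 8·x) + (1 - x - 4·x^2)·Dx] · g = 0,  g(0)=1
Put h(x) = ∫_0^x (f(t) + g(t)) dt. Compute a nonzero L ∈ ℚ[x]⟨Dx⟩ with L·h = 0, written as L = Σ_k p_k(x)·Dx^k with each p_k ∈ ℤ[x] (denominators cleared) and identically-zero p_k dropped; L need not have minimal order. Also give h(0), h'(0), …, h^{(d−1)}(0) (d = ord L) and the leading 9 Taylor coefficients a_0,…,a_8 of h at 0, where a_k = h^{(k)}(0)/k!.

f: a_k = -2, -4, 4, -8, 20, -56, 168, -528, 1716, …
g: a_k = 1, 1, 5, 9, 29, 65, 181, 441, 1165, …
f+g: L₀ = lclm(L_f,L_g), ord ≤ 1+1.
h=∫₀ˣh₀: take L = L₀·Dx.
L = (24 + 156·x + 336·x^2 + 640·x^3)·Dx + (-14 - 96·x - 420·x^2 - 1184·x^3 - 1600·x^4)·Dx^2 + (-1 + 11·x + 90·x^2 + 24·x^3 - 544·x^4 - 640·x^5)·Dx^3  (order 3).
h: a_k = 0, -1, -3/2, 3, 1/4, 49/5, 3/2, 349/7, -87/8, …
ICs: h(0) = 0, h′(0) = -1, h′′(0) = -3.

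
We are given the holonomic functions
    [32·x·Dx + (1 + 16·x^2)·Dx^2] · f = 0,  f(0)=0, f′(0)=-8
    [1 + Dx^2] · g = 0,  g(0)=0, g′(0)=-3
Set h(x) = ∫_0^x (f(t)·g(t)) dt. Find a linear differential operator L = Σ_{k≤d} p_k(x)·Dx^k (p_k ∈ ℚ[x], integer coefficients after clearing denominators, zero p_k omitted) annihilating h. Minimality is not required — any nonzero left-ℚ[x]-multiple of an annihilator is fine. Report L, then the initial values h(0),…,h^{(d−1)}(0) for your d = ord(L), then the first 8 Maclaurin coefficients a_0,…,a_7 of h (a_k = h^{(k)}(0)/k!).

L = (1105 + 51776·x^2 + 22016·x^4 + 16384·x^6 + 65536·x^8)·Dx + (2112·x + 35840·x^3 + 49152·x^5 + 262144·x^7)·Dx^2 + (1122 + 52352·x^2 + 27648·x^4 + 32768·x^6 + 131072·x^8)·Dx^3 + (2112·x + 35840·x^3 + 49152·x^5 + 262144·x^7)·Dx^4 + (17 + 576·x^2 + 5632·x^4 + 16384·x^6 + 65536·x^8)·Dx^5  (order 5).
h: a_k = 0, 0, 0, 8, 0, -132/5, 0, 3751/21, …
ICs: h(0) = 0, h′(0) = 0, h′′(0) = 0, h′′′(0) = 48, h′′′′(0) = 0.

f: a_k = 0, -8, 0, 128/3, 0, -2048/5, 0, 32768/7, …
g: a_k = 0, -3, 0, 1/2, 0, -1/40, 0, 1/1680, …
L₀ := L_f ⊗_s L_g (sym. prod.), ord ≤ 4.
Integrate: L := L₀·Dx.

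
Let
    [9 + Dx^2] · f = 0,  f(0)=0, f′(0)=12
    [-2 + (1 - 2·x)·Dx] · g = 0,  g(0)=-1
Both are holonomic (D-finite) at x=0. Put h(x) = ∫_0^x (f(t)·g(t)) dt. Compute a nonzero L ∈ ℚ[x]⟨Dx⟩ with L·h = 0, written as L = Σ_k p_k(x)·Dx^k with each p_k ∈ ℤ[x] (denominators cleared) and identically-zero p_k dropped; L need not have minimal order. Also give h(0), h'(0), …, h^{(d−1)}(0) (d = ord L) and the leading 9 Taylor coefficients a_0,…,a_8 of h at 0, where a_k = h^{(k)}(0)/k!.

L = (-9 + 18·x)·Dx + 4·Dx^2 + (-1 + 2·x)·Dx^3  (order 3).
h: a_k = 0, 0, -6, -8, -15/2, -12, -427/20, -183/5, -71493/1120, …
ICs: h(0) = 0, h′(0) = 0, h′′(0) = -12.

f: a_k = 0, 12, 0, -18, 0, 81/10, 0, -243/140, 0, …
g: a_k = -1, -2, -4, -8, -16, -32, -64, -128, -256, …
Product ⇒ symmetric product L₀, ord ≤ 2.
∫: right-multiply L₀ by Dx.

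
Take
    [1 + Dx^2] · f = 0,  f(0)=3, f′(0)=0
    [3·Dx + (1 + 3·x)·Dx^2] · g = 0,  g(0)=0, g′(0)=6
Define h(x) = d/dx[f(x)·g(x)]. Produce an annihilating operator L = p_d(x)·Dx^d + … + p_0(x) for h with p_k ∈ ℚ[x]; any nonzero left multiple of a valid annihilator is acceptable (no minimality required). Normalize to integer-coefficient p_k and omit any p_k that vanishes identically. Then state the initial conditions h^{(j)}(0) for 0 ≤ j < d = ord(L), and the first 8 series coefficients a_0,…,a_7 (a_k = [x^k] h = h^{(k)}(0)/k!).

f: a_k = 3, 0, -3/2, 0, 1/8, 0, -1/240, 0, …
g: a_k = 0, 6, -9, 18, -81/2, 486/5, -243, 4374/7, …
h₀=f·g: eliminate ⇒ L₀, order ≤ 2·2.
h=h₀': d/dx-closure on L₀ ⇒ L.
L = (-8897 - 1764·x - 7722·x^2 - 14364·x^3 - 7533·x^4 + 5832·x^5 + 2916·x^6) + (-3432 - 13248·x - 12420·x^2 - 8100·x^3 + 9720·x^4 + 5832·x^5)·Dx + (-9100 - 3204·x - 11070·x^2 - 17064·x^3 - 6318·x^4 + 11664·x^5 + 5832·x^6)·Dx^2 + (-3432 - 13248·x - 12420·x^2 - 8100·x^3 + 9720·x^4 + 5832·x^5)·Dx^3 + (-203 - 1440·x - 3348·x^2 - 2700·x^3 + 1215·x^4 + 5832·x^5 + 2916·x^6)·Dx^4  (order 4).
h: a_k = 18, -54, 135, -432, 5307/4, -16065/4, 484679/40, -182451/5, …
ICs: h(0) = 18, h′(0) = -54, h′′(0) = 270, h′′′(0) = -2592.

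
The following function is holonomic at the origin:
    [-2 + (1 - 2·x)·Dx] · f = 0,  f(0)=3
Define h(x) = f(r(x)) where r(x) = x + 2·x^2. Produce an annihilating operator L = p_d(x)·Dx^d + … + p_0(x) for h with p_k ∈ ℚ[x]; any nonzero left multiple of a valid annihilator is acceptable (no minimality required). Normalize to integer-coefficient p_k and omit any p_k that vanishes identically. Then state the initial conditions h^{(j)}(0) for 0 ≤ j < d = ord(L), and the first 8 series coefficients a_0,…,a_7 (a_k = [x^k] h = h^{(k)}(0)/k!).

f: a_k = 3, 6, 12, 24, 48, 96, 192, 384, …
f∘r: x↦r, Dx↦Dx/r' in L_f ⇒ L₀.
L = (2 + 8·x) + (-1 + 2·x + 4·x^2)·Dx  (order 1).
h: a_k = 3, 6, 24, 72, 240, 768, 2496, 8064, …
ICs: h(0) = 3.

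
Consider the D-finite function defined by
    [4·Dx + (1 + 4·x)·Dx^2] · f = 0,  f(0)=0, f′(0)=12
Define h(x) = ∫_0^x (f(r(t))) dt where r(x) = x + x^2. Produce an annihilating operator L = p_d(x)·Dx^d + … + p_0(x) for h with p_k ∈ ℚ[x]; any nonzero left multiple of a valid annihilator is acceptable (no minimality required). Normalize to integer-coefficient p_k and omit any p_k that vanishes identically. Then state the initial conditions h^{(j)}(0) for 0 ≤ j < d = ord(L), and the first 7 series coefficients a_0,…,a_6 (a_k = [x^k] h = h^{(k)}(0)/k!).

L = 2·Dx^2 + (1 + 2·x)·Dx^3  (order 3).
h: a_k = 0, 0, 6, -4, 4, -24/5, 32/5, …
ICs: h(0) = 0, h′(0) = 0, h′′(0) = 12.

f: a_k = 0, 12, -24, 64, -192, 3072/5, -2048, …
Change of var in L_f (x↦r) gives L₀.
h=∫h₀ ⇒ L = L₀·Dx.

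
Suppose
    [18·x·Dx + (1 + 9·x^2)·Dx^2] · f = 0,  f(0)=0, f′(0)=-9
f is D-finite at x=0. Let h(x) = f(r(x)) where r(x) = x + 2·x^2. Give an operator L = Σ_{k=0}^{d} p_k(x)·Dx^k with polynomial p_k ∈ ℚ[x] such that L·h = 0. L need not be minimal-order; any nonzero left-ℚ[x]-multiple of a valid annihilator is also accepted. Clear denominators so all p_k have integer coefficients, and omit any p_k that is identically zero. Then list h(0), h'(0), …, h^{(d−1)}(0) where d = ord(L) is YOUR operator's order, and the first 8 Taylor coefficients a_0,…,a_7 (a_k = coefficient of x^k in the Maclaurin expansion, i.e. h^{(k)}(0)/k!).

L = (-4 + 18·x + 144·x^2 + 432·x^3 + 432·x^4)·Dx + (1 + 4·x + 9·x^2 + 72·x^3 + 180·x^4 + 144·x^5)·Dx^2  (order 2).
h: a_k = 0, -9, -18, 27, 162, 891/5, -1242, -34263/7, …
ICs: h(0) = 0, h′(0) = -9.

f: a_k = 0, -9, 0, 27, 0, -729/5, 0, 6561/7, …
h₀=f(r): pull back L_f along r ⇒ L₀.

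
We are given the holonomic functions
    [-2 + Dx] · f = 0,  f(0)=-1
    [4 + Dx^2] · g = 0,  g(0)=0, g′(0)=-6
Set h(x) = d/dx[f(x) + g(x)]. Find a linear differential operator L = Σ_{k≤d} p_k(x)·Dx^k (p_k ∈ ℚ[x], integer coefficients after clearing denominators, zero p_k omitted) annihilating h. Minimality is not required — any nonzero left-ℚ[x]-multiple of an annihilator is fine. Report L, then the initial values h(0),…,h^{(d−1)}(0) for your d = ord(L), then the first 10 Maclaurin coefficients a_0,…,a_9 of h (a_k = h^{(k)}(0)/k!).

f: a_k = -1, -2, -2, -4/3, -2/3, -4/15, -4/45, -8/315, -2/315, -4/2835, …
g: a_k = 0, -6, 0, 4, 0, -4/5, 0, 8/105, 0, -4/945, …
Weyl lclm of L_f,L_g ⇒ L₀ (ord ≤ 3).
Differentiate: ansatz ord ≤ ord L₀ ⇒ L.
L = 8 - 4·Dx + 2·Dx^2 - Dx^3  (order 3).
h: a_k = -8, -4, 8, -8/3, -16/3, -8/15, 16/45, -16/315, -16/315, -8/2835, …
ICs: h(0) = -8, h′(0) = -4, h′′(0) = 16.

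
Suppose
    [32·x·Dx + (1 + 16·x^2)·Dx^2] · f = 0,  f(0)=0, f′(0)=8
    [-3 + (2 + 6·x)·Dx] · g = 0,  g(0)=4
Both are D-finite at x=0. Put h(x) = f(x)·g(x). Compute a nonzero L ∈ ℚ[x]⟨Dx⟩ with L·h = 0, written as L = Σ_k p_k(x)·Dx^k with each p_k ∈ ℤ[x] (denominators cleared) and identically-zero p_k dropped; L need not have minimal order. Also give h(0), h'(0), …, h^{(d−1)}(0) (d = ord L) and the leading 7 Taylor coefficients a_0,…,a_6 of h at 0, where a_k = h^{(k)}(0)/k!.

f: a_k = 0, 8, 0, -128/3, 0, 2048/5, 0, …
g: a_k = 4, 6, -9/2, 27/4, -405/32, 1701/64, -15309/256, …
Product ⇒ symmetric product L₀, ord ≤ 2.
L = (27 - 192·x - 144·x^2) + (-12 + 92·x + 576·x^2 + 576·x^3)·Dx + (4 + 24·x + 100·x^2 + 384·x^3 + 576·x^4)·Dx^2  (order 2).
h: a_k = 0, 32, 48, -620/3, -202, 34583/20, 95289/40, …
ICs: h(0) = 0, h′(0) = 32.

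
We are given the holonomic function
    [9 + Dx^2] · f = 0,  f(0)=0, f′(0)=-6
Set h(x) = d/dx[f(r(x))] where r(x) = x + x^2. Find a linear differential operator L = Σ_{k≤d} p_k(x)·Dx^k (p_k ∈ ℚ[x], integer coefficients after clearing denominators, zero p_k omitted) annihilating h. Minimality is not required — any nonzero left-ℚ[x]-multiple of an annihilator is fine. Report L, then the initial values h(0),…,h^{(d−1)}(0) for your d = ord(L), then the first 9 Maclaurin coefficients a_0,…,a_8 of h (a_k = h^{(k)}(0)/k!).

L = (21 + 72·x + 216·x^2 + 288·x^3 + 144·x^4) + (-6 - 12·x)·Dx + (1 + 4·x + 4·x^2)·Dx^2  (order 2).
h: a_k = -6, -12, 27, 108, 459/4, -135/2, -11097/40, -1377/5, -43011/2240, …
ICs: h(0) = -6, h′(0) = -12.

f: a_k = 0, -6, 0, 9, 0, -81/20, 0, 243/280, 0, …
h₀=f(r): pull back L_f along r ⇒ L₀.
h₀' ⇒ L via d/dx closure of L₀.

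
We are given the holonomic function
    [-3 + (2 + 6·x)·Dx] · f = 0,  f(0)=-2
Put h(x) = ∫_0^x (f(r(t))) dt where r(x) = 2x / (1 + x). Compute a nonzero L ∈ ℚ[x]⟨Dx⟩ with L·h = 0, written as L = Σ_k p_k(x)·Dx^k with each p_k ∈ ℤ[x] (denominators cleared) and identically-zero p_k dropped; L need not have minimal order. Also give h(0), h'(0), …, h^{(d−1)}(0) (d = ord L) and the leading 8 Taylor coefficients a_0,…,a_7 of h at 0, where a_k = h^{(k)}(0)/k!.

f: a_k = -2, -3, 9/4, -27/8, 405/64, -1701/128, 15309/512, -72171/1024, …
f∘r: x↦r, Dx↦Dx/r' in L_f ⇒ L₀.
h=∫₀ˣh₀: take L = L₀·Dx.
L = -3·Dx + (1 + 8·x + 7·x^2)·Dx^2  (order 2).
h: a_k = 0, -2, -3, 5, -51/4, 861/20, -1379/8, 6141/8, …
ICs: h(0) = 0, h′(0) = -2.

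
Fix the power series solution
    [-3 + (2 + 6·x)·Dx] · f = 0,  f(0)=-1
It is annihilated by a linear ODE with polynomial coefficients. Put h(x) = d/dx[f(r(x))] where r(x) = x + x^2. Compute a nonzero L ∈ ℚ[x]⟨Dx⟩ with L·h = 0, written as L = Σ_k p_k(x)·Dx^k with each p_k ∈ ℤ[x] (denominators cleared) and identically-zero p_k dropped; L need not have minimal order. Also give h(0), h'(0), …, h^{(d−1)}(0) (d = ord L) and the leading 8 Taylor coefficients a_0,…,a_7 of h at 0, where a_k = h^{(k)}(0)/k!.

L = 1 + (-2 - 10·x - 18·x^2 - 12·x^3)·Dx  (order 1).
h: a_k = -3/2, -3/4, 27/16, -99/32, 1215/256, -2997/512, 9639/2048, 6237/4096, …
ICs: h(0) = -3/2.

f: a_k = -1, -3/2, 9/8, -27/16, 405/128, -1701/256, 15309/1024, -72171/2048, …
Substitute x→r, Dx→(1/r')Dx; clear ⇒ L₀.
Derive L from L₀ (diff closure).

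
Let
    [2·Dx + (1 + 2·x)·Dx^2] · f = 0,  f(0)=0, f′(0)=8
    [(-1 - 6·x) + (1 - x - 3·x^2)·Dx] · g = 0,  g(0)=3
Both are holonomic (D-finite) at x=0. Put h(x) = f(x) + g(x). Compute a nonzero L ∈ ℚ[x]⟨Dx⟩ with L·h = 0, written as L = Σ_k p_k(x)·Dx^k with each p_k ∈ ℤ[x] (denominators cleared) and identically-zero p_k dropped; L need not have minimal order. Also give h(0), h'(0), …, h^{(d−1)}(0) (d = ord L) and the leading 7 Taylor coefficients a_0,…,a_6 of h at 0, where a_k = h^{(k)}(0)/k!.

L = (-74 - 412·x - 948·x^2 - 864·x^3 - 648·x^4)·Dx + (-17 - 212·x - 890·x^2 - 1644·x^3 - 1764·x^4 - 1080·x^5)·Dx^2 + (5 + 27·x + 33·x^2 - 68·x^3 - 276·x^4 - 396·x^5 - 216·x^6)·Dx^3  (order 3).
h: a_k = 3, 11, 4, 95/3, 41, 728/5, 745/3, …
ICs: h(0) = 3, h′(0) = 11, h′′(0) = 8.

f: a_k = 0, 8, -8, 32/3, -16, 128/5, -128/3, …
g: a_k = 3, 3, 12, 21, 57, 120, 291, …
Sum ⇒ L₀ = lclm(L_f,L_g) in ℚ(x)⟨Dx⟩.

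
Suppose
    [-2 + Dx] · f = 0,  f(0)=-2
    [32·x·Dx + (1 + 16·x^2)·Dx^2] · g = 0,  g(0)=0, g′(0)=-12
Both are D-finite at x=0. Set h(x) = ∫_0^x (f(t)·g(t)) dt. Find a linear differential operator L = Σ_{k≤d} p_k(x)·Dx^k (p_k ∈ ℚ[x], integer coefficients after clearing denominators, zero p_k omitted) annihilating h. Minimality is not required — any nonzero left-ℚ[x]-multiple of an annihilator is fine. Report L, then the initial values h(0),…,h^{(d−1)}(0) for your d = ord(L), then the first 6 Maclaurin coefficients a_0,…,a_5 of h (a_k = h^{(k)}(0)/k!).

f: a_k = -2, -4, -4, -8/3, -4/3, -8/15, …
g: a_k = 0, -12, 0, 64, 0, -3072/5, …
h₀=f·g: eliminate ⇒ L₀, order ≤ 1·2.
h=∫₀ˣh₀: take L = L₀·Dx.
L = (4 - 64·x + 64·x^2)·Dx + (-4 + 32·x - 64·x^2)·Dx^2 + (1 + 16·x^2)·Dx^3  (order 3).
h: a_k = 0, 0, 12, 16, -20, -224/5, …
ICs: h(0) = 0, h′(0) = 0, h′′(0) = 24.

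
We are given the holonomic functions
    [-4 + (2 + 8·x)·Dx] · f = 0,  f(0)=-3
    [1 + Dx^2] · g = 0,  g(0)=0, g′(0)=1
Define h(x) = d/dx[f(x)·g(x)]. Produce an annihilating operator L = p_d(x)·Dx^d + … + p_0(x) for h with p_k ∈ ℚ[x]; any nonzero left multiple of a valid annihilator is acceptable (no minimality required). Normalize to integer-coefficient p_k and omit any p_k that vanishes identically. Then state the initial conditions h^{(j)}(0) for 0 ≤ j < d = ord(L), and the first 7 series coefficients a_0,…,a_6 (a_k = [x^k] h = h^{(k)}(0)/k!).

f: a_k = -3, -6, 6, -12, 30, -84, 252, …
g: a_k = 0, 1, 0, -1/6, 0, 1/120, 0, …
h₀=f·g: eliminate ⇒ L₀, order ≤ 1·2.
Derive L from L₀ (diff closure).
L = (-7 + 336·x + 736·x^2 + 256·x^3 + 256·x^4) + (44 + 144·x - 192·x^2 - 256·x^3)·Dx + (13 + 112·x + 288·x^2 + 256·x^3 + 256·x^4)·Dx^2  (order 2).
h: a_k = -3, -12, 39/2, -44, 1159/8, -4923/10, 83009/48, …
ICs: h(0) = -3, h′(0) = -12.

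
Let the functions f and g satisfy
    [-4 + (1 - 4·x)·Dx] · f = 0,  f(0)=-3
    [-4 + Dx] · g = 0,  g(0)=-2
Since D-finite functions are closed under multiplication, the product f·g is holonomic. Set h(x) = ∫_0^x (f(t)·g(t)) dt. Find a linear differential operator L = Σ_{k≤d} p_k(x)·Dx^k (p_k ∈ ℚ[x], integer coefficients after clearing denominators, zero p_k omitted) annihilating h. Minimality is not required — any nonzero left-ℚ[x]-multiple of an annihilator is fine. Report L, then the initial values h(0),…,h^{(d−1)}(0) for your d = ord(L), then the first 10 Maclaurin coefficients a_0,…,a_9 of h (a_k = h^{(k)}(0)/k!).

L = (8 - 16·x)·Dx + (-1 + 4·x)·Dx^2  (order 2).
h: a_k = 0, 6, 24, 80, 256, 832, 41728/15, 1001984/105, 701440/21, 112231424/945, …
ICs: h(0) = 0, h′(0) = 6.

f: a_k = -3, -12, -48, -192, -768, -3072, -12288, -49152, -196608, -786432, …
g: a_k = -2, -8, -16, -64/3, -64/3, -256/15, -512/45, -2048/315, -1024/315, -4096/2835, …
h₀=f·g: eliminate ⇒ L₀, order ≤ 1·1.
h=∫h₀ ⇒ L = L₀·Dx.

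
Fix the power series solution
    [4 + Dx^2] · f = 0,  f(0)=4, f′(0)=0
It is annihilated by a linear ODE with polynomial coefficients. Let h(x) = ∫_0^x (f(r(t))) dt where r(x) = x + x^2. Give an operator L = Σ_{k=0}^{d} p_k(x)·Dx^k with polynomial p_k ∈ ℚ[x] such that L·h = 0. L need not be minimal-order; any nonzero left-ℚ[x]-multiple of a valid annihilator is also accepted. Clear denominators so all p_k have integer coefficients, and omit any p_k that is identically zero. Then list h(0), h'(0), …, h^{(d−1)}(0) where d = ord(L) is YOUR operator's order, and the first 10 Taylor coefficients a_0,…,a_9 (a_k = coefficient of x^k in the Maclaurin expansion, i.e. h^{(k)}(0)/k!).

f: a_k = 4, 0, -8, 0, 8/3, 0, -16/45, 0, 8/315, 0, …
f∘r: x↦r, Dx↦Dx/r' in L_f ⇒ L₀.
Integrate: L := L₀·Dx.
L = (4 + 24·x + 48·x^2 + 32·x^3)·Dx - 2·Dx^2 + (1 + 2·x)·Dx^3  (order 3).
h: a_k = 0, 4, 0, -8/3, -4, -16/15, 16/9, 704/315, 16/15, -832/2835, …
ICs: h(0) = 0, h′(0) = 4, h′′(0) = 0.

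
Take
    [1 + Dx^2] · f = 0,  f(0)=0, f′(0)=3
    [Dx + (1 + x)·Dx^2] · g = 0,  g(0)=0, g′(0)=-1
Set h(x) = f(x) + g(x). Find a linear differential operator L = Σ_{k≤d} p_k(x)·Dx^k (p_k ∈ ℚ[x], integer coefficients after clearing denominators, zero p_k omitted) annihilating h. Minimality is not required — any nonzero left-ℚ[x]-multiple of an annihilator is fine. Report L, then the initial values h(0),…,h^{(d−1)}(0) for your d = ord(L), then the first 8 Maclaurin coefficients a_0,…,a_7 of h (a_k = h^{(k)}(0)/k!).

L = (7 + 2·x + x^2)·Dx + (3 + 5·x + 3·x^2 + x^3)·Dx^2 + (7 + 2·x + x^2)·Dx^3 + (3 + 5·x + 3·x^2 + x^3)·Dx^4  (order 4).
h: a_k = 0, 2, 1/2, -5/6, 1/4, -7/40, 1/6, -241/1680, …
ICs: h(0) = 0, h′(0) = 2, h′′(0) = 1, h′′′(0) = -5.

f: a_k = 0, 3, 0, -1/2, 0, 1/40, 0, -1/1680, …
g: a_k = 0, -1, 1/2, -1/3, 1/4, -1/5, 1/6, -1/7, …
Weyl lclm of L_f,L_g ⇒ L₀ (ord ≤ 4).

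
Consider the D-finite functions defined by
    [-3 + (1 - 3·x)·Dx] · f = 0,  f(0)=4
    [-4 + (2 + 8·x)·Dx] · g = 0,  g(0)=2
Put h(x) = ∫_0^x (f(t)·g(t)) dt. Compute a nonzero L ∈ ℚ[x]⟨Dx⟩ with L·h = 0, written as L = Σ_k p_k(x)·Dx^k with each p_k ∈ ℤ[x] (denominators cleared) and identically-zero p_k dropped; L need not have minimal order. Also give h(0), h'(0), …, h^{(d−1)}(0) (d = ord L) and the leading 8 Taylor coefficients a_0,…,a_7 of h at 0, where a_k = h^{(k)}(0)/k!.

L = (5 + 6·x)·Dx + (-1 - x + 12·x^2)·Dx^2  (order 2).
h: a_k = 0, 8, 20, 104/3, 86, 952/5, 1540/3, 1224, …
ICs: h(0) = 0, h′(0) = 8.

f: a_k = 4, 12, 36, 108, 324, 972, 2916, 8748, …
g: a_k = 2, 4, -4, 8, -20, 56, -168, 528, …
h₀=f·g: eliminate ⇒ L₀, order ≤ 1·1.
Integrate: L := L₀·Dx.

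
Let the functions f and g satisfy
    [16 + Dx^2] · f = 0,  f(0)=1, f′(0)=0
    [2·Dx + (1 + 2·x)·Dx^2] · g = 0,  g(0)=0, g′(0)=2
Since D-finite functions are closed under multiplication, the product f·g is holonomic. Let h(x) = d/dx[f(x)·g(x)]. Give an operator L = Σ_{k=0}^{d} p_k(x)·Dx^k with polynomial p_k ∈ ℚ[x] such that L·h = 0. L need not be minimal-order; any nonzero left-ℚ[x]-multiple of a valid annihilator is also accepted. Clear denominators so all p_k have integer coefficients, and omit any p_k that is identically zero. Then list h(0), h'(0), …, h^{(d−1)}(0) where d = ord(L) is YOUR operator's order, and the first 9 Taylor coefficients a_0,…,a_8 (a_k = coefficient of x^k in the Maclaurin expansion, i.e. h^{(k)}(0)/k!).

L = (-896 + 28672·x + 282624·x^2 + 1032192·x^3 + 1826816·x^4 + 1572864·x^5 + 524288·x^6) + (576 + 12416·x + 66560·x^2 + 153600·x^3 + 163840·x^4 + 65536·x^5)·Dx + (280 + 6592·x + 44480·x^2 + 141312·x^3 + 234496·x^4 + 196608·x^5 + 65536·x^6)·Dx^2 + (36 + 776·x + 4160·x^2 + 9600·x^3 + 10240·x^4 + 4096·x^5)·Dx^3 + (21 + 300·x + 1676·x^2 + 4800·x^3 + 7520·x^4 + 6144·x^5 + 2048·x^6)·Dx^4  (order 4).
h: a_k = 2, -4, -40, 48, 32, 0, -1664/15, 7936/45, -31232/105, …
ICs: h(0) = 2, h′(0) = -4, h′′(0) = -80, h′′′(0) = 288.

f: a_k = 1, 0, -8, 0, 32/3, 0, -256/45, 0, 512/315, …
g: a_k = 0, 2, -2, 8/3, -4, 32/5, -32/3, 128/7, -32, …
h₀=f·g: eliminate ⇒ L₀, order ≤ 2·2.
h₀' ⇒ L via d/dx closure of L₀.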